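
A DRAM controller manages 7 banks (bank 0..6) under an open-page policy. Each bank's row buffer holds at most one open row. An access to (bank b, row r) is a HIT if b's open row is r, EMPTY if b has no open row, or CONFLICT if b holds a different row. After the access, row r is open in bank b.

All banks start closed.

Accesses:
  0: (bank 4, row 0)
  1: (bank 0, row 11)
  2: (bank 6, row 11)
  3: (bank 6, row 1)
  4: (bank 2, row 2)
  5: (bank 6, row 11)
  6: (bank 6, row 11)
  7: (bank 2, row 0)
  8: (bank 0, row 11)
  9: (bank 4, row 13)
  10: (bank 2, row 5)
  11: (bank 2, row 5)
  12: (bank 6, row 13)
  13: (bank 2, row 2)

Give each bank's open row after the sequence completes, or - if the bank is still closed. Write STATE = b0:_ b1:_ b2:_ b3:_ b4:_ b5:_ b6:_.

STATE = b0:11 b1:- b2:2 b3:- b4:13 b5:- b6:13

  [0] b4 r0: no row ⇒ E
  [1] b0 r11: no row ⇒ E
  [2] b6 r11: no row ⇒ E
  [3] b6 r1: had r11 ⇒ C
  [4] b2 r2: no row ⇒ E
  [5] b6 r11: had r1 ⇒ C
  [6] b6 r11: had r11 ⇒ H
  [7] b2 r0: had r2 ⇒ C
  [8] b0 r11: had r11 ⇒ H
  [9] b4 r13: had r0 ⇒ C
  [10] b2 r5: had r0 ⇒ C
  [11] b2 r5: had r5 ⇒ H
  [12] b6 r13: had r11 ⇒ C
  [13] b2 r2: had r5 ⇒ C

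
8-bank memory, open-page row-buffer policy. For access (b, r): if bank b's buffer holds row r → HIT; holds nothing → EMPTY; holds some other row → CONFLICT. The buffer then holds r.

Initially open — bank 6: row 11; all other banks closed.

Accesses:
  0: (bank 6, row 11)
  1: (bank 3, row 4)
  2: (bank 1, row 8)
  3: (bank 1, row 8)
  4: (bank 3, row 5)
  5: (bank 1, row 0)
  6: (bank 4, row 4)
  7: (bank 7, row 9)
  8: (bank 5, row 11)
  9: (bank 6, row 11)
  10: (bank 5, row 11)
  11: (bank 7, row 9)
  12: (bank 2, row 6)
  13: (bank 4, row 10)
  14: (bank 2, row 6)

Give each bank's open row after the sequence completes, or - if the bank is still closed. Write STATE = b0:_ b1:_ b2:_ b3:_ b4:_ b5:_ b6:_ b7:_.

0: bank 6 row 11 — prev 11 → HIT
1: bank 3 row 4 — prev None → EMPTY
2: bank 1 row 8 — prev None → EMPTY
3: bank 1 row 8 — prev 8 → HIT
4: bank 3 row 5 — prev 4 → CONFLICT
5: bank 1 row 0 — prev 8 → CONFLICT
6: bank 4 row 4 — prev None → EMPTY
7: bank 7 row 9 — prev None → EMPTY
8: bank 5 row 11 — prev None → EMPTY
9: bank 6 row 11 — prev 11 → HIT
10: bank 5 row 11 — prev 11 → HIT
11: bank 7 row 9 — prev 9 → HIT
12: bank 2 row 6 — prev None → EMPTY
13: bank 4 row 10 — prev 4 → CONFLICT
14: bank 2 row 6 — prev 6 → HIT

STATE = b0:- b1:0 b2:6 b3:5 b4:10 b5:11 b6:11 b7:9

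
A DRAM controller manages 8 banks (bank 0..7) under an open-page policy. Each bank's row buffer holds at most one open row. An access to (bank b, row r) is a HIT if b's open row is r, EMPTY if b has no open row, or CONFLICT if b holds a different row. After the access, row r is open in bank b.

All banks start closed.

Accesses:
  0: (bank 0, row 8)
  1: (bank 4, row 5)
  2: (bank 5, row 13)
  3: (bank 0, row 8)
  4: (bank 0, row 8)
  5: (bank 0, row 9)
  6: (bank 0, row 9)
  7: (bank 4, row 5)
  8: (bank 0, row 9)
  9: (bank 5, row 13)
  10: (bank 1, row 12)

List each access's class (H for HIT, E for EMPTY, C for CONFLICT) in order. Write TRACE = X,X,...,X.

step 0: bank0 None->8 [EMPTY]
step 1: bank4 None->5 [EMPTY]
step 2: bank5 None->13 [EMPTY]
step 3: bank0 8->8 [HIT]
step 4: bank0 8->8 [HIT]
step 5: bank0 8->9 [CONFLICT]
step 6: bank0 9->9 [HIT]
step 7: bank4 5->5 [HIT]
step 8: bank0 9->9 [HIT]
step 9: bank5 13->13 [HIT]
step 10: bank1 None->12 [EMPTY]

TRACE = E,E,E,H,H,C,H,H,H,H,E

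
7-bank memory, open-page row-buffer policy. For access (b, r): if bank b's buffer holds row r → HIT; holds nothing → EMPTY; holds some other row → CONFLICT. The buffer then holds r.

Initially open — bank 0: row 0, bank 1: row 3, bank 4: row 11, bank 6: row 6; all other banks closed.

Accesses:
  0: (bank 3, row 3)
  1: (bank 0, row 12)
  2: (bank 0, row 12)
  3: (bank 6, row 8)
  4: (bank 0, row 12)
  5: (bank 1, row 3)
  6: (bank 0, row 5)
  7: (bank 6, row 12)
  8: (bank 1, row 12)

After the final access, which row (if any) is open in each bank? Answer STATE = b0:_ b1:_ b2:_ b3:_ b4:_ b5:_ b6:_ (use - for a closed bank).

  [0] b3 r3: no row ⇒ E
  [1] b0 r12: had r0 ⇒ C
  [2] b0 r12: had r12 ⇒ H
  [3] b6 r8: had r6 ⇒ C
  [4] b0 r12: had r12 ⇒ H
  [5] b1 r3: had r3 ⇒ H
  [6] b0 r5: had r12 ⇒ C
  [7] b6 r12: had r8 ⇒ C
  [8] b1 r12: had r3 ⇒ C

STATE = b0:5 b1:12 b2:- b3:3 b4:11 b5:- b6:12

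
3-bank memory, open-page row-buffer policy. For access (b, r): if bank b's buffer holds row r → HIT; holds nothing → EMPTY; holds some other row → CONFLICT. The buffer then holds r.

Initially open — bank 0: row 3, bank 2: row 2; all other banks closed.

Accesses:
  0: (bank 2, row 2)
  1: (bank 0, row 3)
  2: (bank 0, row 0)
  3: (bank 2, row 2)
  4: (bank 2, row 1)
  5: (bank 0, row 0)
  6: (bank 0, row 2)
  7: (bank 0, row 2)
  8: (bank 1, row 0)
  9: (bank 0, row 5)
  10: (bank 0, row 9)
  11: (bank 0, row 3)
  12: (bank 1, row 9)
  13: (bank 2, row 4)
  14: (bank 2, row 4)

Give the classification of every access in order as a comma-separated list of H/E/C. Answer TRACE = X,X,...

TRACE = H,H,C,H,C,H,C,H,E,C,C,C,C,C,H

0: bank 2 row 2 — prev 2 → HIT
1: bank 0 row 3 — prev 3 → HIT
2: bank 0 row 0 — prev 3 → CONFLICT
3: bank 2 row 2 — prev 2 → HIT
4: bank 2 row 1 — prev 2 → CONFLICT
5: bank 0 row 0 — prev 0 → HIT
6: bank 0 row 2 — prev 0 → CONFLICT
7: bank 0 row 2 — prev 2 → HIT
8: bank 1 row 0 — prev None → EMPTY
9: bank 0 row 5 — prev 2 → CONFLICT
10: bank 0 row 9 — prev 5 → CONFLICT
11: bank 0 row 3 — prev 9 → CONFLICT
12: bank 1 row 9 — prev 0 → CONFLICT
13: bank 2 row 4 — prev 1 → CONFLICT
14: bank 2 row 4 — prev 4 → HIT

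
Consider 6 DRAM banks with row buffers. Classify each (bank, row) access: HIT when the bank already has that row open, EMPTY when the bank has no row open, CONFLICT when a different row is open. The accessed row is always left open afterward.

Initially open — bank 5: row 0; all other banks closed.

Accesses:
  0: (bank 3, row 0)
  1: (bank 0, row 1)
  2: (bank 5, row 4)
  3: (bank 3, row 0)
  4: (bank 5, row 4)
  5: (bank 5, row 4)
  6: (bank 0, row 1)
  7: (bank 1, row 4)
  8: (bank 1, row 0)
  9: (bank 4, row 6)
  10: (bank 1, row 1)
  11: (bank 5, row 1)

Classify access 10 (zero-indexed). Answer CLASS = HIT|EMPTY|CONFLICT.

step 0: bank3 None->0 [EMPTY]
step 1: bank0 None->1 [EMPTY]
step 2: bank5 0->4 [CONFLICT]
step 3: bank3 0->0 [HIT]
step 4: bank5 4->4 [HIT]
step 5: bank5 4->4 [HIT]
step 6: bank0 1->1 [HIT]
step 7: bank1 None->4 [EMPTY]
step 8: bank1 4->0 [CONFLICT]
step 9: bank4 None->6 [EMPTY]
step 10: bank1 0->1 [CONFLICT]
step 11: bank5 4->1 [CONFLICT]

CLASS = CONFLICT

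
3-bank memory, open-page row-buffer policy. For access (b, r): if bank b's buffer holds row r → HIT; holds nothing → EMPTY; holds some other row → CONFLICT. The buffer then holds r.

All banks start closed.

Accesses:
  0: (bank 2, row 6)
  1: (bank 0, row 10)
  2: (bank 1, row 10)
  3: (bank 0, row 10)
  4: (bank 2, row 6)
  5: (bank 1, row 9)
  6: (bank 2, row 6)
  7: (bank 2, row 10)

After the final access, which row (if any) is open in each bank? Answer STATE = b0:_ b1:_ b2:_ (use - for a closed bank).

STATE = b0:10 b1:9 b2:10

  [0] b2 r6: no row ⇒ E
  [1] b0 r10: no row ⇒ E
  [2] b1 r10: no row ⇒ E
  [3] b0 r10: had r10 ⇒ H
  [4] b2 r6: had r6 ⇒ H
  [5] b1 r9: had r10 ⇒ C
  [6] b2 r6: had r6 ⇒ H
  [7] b2 r10: had r6 ⇒ C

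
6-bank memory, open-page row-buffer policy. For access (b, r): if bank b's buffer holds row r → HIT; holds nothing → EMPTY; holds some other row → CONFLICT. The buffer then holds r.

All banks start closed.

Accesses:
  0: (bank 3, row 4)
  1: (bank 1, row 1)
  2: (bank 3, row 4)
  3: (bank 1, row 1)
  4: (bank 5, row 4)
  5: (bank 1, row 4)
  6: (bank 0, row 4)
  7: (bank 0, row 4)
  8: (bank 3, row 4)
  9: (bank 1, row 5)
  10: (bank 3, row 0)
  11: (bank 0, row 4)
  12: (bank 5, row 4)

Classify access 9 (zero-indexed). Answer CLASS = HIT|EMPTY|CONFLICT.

CLASS = CONFLICT

  [0] b3 r4: no row ⇒ E
  [1] b1 r1: no row ⇒ E
  [2] b3 r4: had r4 ⇒ H
  [3] b1 r1: had r1 ⇒ H
  [4] b5 r4: no row ⇒ E
  [5] b1 r4: had r1 ⇒ C
  [6] b0 r4: no row ⇒ E
  [7] b0 r4: had r4 ⇒ H
  [8] b3 r4: had r4 ⇒ H
  [9] b1 r5: had r4 ⇒ C
  [10] b3 r0: had r4 ⇒ C
  [11] b0 r4: had r4 ⇒ H
  [12] b5 r4: had r4 ⇒ H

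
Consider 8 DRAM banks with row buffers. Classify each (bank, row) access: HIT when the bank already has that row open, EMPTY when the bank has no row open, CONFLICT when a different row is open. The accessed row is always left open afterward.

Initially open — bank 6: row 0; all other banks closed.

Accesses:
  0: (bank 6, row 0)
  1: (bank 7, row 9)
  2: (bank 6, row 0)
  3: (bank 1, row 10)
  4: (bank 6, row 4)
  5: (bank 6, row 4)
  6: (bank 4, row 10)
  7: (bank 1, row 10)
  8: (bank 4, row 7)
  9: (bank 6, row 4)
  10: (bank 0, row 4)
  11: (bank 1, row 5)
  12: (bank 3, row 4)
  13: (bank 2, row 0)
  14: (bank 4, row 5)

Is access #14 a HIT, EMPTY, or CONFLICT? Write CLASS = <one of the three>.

CLASS = CONFLICT

step 0: bank6 0->0 [HIT]
step 1: bank7 None->9 [EMPTY]
step 2: bank6 0->0 [HIT]
step 3: bank1 None->10 [EMPTY]
step 4: bank6 0->4 [CONFLICT]
step 5: bank6 4->4 [HIT]
step 6: bank4 None->10 [EMPTY]
step 7: bank1 10->10 [HIT]
step 8: bank4 10->7 [CONFLICT]
step 9: bank6 4->4 [HIT]
step 10: bank0 None->4 [EMPTY]
step 11: bank1 10->5 [CONFLICT]
step 12: bank3 None->4 [EMPTY]
step 13: bank2 None->0 [EMPTY]
step 14: bank4 7->5 [CONFLICT]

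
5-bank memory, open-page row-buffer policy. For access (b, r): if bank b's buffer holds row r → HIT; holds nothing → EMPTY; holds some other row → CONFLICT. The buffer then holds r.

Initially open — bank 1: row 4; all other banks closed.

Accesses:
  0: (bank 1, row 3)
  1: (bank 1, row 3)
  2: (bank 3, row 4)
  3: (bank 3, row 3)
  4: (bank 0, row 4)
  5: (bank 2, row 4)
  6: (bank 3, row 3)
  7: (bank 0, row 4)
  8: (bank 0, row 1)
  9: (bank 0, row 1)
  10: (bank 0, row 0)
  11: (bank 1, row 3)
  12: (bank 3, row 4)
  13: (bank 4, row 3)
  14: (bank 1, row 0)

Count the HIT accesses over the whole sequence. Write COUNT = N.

0: bank 1 row 3 — prev 4 → CONFLICT
1: bank 1 row 3 — prev 3 → HIT
2: bank 3 row 4 — prev None → EMPTY
3: bank 3 row 3 — prev 4 → CONFLICT
4: bank 0 row 4 — prev None → EMPTY
5: bank 2 row 4 — prev None → EMPTY
6: bank 3 row 3 — prev 3 → HIT
7: bank 0 row 4 — prev 4 → HIT
8: bank 0 row 1 — prev 4 → CONFLICT
9: bank 0 row 1 — prev 1 → HIT
10: bank 0 row 0 — prev 1 → CONFLICT
11: bank 1 row 3 — prev 3 → HIT
12: bank 3 row 4 — prev 3 → CONFLICT
13: bank 4 row 3 — prev None → EMPTY
14: bank 1 row 0 — prev 3 → CONFLICT

COUNT = 5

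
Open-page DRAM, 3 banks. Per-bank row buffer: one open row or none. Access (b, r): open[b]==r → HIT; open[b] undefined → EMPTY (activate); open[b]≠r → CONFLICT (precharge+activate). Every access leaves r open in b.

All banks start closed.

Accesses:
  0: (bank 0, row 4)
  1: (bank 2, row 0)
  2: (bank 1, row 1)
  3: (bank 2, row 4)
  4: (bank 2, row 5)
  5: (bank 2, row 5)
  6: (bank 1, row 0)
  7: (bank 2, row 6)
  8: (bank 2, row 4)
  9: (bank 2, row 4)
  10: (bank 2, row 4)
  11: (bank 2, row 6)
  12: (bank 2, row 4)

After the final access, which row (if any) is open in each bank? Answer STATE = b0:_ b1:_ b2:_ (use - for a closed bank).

STATE = b0:4 b1:0 b2:4

#0 (0,4) E
#1 (2,0) E
#2 (1,1) E
#3 (2,4) C  (was 0)
#4 (2,5) C  (was 4)
#5 (2,5) H  (was 5)
#6 (1,0) C  (was 1)
#7 (2,6) C  (was 5)
#8 (2,4) C  (was 6)
#9 (2,4) H  (was 4)
#10 (2,4) H  (was 4)
#11 (2,6) C  (was 4)
#12 (2,4) C  (was 6)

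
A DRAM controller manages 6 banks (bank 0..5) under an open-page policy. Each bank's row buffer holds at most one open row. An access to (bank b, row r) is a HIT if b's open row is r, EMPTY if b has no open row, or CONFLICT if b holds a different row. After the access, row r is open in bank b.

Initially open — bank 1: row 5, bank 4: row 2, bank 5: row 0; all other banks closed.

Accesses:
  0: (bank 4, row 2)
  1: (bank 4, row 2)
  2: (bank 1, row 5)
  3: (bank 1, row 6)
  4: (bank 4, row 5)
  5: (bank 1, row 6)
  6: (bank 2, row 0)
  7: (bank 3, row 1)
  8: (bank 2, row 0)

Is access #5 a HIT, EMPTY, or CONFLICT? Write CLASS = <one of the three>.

CLASS = HIT

#0 (4,2) H  (was 2)
#1 (4,2) H  (was 2)
#2 (1,5) H  (was 5)
#3 (1,6) C  (was 5)
#4 (4,5) C  (was 2)
#5 (1,6) H  (was 6)
#6 (2,0) E
#7 (3,1) E
#8 (2,0) H  (was 0)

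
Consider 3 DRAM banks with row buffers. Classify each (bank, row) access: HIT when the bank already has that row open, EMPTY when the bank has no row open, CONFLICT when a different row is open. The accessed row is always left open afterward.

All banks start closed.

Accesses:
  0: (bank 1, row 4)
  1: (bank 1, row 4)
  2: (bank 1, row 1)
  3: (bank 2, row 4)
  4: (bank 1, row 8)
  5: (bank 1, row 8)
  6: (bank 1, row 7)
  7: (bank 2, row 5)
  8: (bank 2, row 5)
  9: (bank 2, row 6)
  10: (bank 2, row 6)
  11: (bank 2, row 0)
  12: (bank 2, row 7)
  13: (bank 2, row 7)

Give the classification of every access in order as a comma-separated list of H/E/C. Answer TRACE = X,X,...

TRACE = E,H,C,E,C,H,C,C,H,C,H,C,C,H

step 0: bank1 None->4 [EMPTY]
step 1: bank1 4->4 [HIT]
step 2: bank1 4->1 [CONFLICT]
step 3: bank2 None->4 [EMPTY]
step 4: bank1 1->8 [CONFLICT]
step 5: bank1 8->8 [HIT]
step 6: bank1 8->7 [CONFLICT]
step 7: bank2 4->5 [CONFLICT]
step 8: bank2 5->5 [HIT]
step 9: bank2 5->6 [CONFLICT]
step 10: bank2 6->6 [HIT]
step 11: bank2 6->0 [CONFLICT]
step 12: bank2 0->7 [CONFLICT]
step 13: bank2 7->7 [HIT]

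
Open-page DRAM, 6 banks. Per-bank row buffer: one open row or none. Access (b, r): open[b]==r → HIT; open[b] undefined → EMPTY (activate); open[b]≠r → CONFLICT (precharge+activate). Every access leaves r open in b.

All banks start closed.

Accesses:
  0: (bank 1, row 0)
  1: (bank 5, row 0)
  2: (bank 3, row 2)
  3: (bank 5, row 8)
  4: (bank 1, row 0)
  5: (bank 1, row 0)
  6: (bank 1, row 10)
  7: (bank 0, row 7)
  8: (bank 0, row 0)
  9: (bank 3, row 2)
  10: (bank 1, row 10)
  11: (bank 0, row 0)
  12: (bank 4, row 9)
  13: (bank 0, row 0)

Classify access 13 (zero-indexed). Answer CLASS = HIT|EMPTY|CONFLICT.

step 0: bank1 None->0 [EMPTY]
step 1: bank5 None->0 [EMPTY]
step 2: bank3 None->2 [EMPTY]
step 3: bank5 0->8 [CONFLICT]
step 4: bank1 0->0 [HIT]
step 5: bank1 0->0 [HIT]
step 6: bank1 0->10 [CONFLICT]
step 7: bank0 None->7 [EMPTY]
step 8: bank0 7->0 [CONFLICT]
step 9: bank3 2->2 [HIT]
step 10: bank1 10->10 [HIT]
step 11: bank0 0->0 [HIT]
step 12: bank4 None->9 [EMPTY]
step 13: bank0 0->0 [HIT]

CLASS = HIT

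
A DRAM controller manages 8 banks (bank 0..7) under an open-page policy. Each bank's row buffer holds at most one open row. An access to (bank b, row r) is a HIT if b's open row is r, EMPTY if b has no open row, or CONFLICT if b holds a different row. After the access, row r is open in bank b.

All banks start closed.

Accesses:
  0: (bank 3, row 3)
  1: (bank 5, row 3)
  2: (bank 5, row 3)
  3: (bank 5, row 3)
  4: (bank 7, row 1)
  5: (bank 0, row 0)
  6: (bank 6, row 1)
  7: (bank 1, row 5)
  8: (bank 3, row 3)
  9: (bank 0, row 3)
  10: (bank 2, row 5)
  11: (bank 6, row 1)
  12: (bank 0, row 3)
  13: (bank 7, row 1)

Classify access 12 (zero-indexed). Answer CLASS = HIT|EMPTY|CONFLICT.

#0 (3,3) E
#1 (5,3) E
#2 (5,3) H  (was 3)
#3 (5,3) H  (was 3)
#4 (7,1) E
#5 (0,0) E
#6 (6,1) E
#7 (1,5) E
#8 (3,3) H  (was 3)
#9 (0,3) C  (was 0)
#10 (2,5) E
#11 (6,1) H  (was 1)
#12 (0,3) H  (was 3)
#13 (7,1) H  (was 1)

CLASS = HIT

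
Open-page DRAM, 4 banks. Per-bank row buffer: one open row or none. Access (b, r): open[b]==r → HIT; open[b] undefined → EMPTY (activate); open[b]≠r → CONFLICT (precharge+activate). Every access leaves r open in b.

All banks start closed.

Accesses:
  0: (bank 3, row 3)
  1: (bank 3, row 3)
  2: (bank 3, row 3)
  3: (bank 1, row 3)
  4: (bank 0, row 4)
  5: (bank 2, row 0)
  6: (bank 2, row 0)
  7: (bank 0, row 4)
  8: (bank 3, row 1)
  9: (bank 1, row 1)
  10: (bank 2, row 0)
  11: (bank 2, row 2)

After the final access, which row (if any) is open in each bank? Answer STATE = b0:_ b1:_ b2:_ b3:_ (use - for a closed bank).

STATE = b0:4 b1:1 b2:2 b3:1

0: bank 3 row 3 — prev None → EMPTY
1: bank 3 row 3 — prev 3 → HIT
2: bank 3 row 3 — prev 3 → HIT
3: bank 1 row 3 — prev None → EMPTY
4: bank 0 row 4 — prev None → EMPTY
5: bank 2 row 0 — prev None → EMPTY
6: bank 2 row 0 — prev 0 → HIT
7: bank 0 row 4 — prev 4 → HIT
8: bank 3 row 1 — prev 3 → CONFLICT
9: bank 1 row 1 — prev 3 → CONFLICT
10: bank 2 row 0 — prev 0 → HIT
11: bank 2 row 2 — prev 0 → CONFLICT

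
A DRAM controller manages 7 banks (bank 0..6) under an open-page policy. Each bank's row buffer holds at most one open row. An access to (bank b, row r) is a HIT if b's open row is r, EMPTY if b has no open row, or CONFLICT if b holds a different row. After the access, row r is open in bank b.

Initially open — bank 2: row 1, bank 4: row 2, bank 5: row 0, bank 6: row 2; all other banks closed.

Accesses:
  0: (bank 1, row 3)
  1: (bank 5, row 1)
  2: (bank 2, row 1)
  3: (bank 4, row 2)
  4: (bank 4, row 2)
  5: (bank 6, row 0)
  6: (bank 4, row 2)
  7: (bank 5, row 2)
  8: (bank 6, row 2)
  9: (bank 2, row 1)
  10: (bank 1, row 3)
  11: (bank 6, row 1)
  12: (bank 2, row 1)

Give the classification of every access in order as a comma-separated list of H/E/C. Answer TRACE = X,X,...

#0 (1,3) E
#1 (5,1) C  (was 0)
#2 (2,1) H  (was 1)
#3 (4,2) H  (was 2)
#4 (4,2) H  (was 2)
#5 (6,0) C  (was 2)
#6 (4,2) H  (was 2)
#7 (5,2) C  (was 1)
#8 (6,2) C  (was 0)
#9 (2,1) H  (was 1)
#10 (1,3) H  (was 3)
#11 (6,1) C  (was 2)
#12 (2,1) H  (was 1)

TRACE = E,C,H,H,H,C,H,C,C,H,H,C,H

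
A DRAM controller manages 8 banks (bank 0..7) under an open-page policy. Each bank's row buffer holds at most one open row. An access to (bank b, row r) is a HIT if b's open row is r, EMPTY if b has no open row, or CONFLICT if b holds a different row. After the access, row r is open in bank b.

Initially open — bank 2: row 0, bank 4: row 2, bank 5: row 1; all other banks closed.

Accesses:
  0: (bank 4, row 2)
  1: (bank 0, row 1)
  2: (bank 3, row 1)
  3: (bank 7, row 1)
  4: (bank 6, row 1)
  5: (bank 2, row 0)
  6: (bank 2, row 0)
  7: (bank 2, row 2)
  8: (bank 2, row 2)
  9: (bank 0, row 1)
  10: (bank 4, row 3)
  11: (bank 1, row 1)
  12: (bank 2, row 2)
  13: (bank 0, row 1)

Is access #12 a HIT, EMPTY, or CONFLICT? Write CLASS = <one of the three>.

#0 (4,2) H  (was 2)
#1 (0,1) E
#2 (3,1) E
#3 (7,1) E
#4 (6,1) E
#5 (2,0) H  (was 0)
#6 (2,0) H  (was 0)
#7 (2,2) C  (was 0)
#8 (2,2) H  (was 2)
#9 (0,1) H  (was 1)
#10 (4,3) C  (was 2)
#11 (1,1) E
#12 (2,2) H  (was 2)
#13 (0,1) H  (was 1)

CLASS = HIT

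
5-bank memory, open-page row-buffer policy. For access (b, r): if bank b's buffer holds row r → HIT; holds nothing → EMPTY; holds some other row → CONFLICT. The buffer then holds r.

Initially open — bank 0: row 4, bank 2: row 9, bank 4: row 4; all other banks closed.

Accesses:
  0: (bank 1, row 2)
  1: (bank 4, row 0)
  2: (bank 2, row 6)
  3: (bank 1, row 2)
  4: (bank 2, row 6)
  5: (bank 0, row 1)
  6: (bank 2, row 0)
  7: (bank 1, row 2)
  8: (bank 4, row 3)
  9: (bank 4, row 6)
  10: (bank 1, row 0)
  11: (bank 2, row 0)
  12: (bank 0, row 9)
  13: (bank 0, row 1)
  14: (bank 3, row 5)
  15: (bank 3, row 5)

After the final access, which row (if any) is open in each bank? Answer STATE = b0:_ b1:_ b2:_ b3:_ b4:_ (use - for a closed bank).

0: bank 1 row 2 — prev None → EMPTY
1: bank 4 row 0 — prev 4 → CONFLICT
2: bank 2 row 6 — prev 9 → CONFLICT
3: bank 1 row 2 — prev 2 → HIT
4: bank 2 row 6 — prev 6 → HIT
5: bank 0 row 1 — prev 4 → CONFLICT
6: bank 2 row 0 — prev 6 → CONFLICT
7: bank 1 row 2 — prev 2 → HIT
8: bank 4 row 3 — prev 0 → CONFLICT
9: bank 4 row 6 — prev 3 → CONFLICT
10: bank 1 row 0 — prev 2 → CONFLICT
11: bank 2 row 0 — prev 0 → HIT
12: bank 0 row 9 — prev 1 → CONFLICT
13: bank 0 row 1 — prev 9 → CONFLICT
14: bank 3 row 5 — prev None → EMPTY
15: bank 3 row 5 — prev 5 → HIT

STATE = b0:1 b1:0 b2:0 b3:5 b4:6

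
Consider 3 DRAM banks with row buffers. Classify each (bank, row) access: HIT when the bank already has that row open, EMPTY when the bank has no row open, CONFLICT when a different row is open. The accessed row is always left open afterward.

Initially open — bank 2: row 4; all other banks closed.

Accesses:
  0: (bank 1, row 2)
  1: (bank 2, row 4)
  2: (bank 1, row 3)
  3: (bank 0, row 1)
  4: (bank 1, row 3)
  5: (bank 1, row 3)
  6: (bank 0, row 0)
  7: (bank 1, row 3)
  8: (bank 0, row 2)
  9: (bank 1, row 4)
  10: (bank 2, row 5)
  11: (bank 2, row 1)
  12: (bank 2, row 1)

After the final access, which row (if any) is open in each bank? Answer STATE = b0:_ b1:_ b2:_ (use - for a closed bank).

#0 (1,2) E
#1 (2,4) H  (was 4)
#2 (1,3) C  (was 2)
#3 (0,1) E
#4 (1,3) H  (was 3)
#5 (1,3) H  (was 3)
#6 (0,0) C  (was 1)
#7 (1,3) H  (was 3)
#8 (0,2) C  (was 0)
#9 (1,4) C  (was 3)
#10 (2,5) C  (was 4)
#11 (2,1) C  (was 5)
#12 (2,1) H  (was 1)

STATE = b0:2 b1:4 b2:1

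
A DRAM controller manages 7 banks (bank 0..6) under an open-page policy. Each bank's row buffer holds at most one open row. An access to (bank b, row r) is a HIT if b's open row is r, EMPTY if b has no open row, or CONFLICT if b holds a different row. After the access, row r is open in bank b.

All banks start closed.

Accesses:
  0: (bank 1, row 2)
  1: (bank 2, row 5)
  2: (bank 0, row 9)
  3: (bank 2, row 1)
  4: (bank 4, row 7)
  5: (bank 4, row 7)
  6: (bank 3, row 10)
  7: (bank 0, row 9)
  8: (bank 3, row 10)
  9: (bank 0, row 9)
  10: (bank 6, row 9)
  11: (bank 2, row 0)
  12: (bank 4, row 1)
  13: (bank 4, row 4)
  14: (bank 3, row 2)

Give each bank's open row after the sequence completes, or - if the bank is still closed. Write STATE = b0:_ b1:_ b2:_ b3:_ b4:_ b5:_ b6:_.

  [0] b1 r2: no row ⇒ E
  [1] b2 r5: no row ⇒ E
  [2] b0 r9: no row ⇒ E
  [3] b2 r1: had r5 ⇒ C
  [4] b4 r7: no row ⇒ E
  [5] b4 r7: had r7 ⇒ H
  [6] b3 r10: no row ⇒ E
  [7] b0 r9: had r9 ⇒ H
  [8] b3 r10: had r10 ⇒ H
  [9] b0 r9: had r9 ⇒ H
  [10] b6 r9: no row ⇒ E
  [11] b2 r0: had r1 ⇒ C
  [12] b4 r1: had r7 ⇒ C
  [13] b4 r4: had r1 ⇒ C
  [14] b3 r2: had r10 ⇒ C

STATE = b0:9 b1:2 b2:0 b3:2 b4:4 b5:- b6:9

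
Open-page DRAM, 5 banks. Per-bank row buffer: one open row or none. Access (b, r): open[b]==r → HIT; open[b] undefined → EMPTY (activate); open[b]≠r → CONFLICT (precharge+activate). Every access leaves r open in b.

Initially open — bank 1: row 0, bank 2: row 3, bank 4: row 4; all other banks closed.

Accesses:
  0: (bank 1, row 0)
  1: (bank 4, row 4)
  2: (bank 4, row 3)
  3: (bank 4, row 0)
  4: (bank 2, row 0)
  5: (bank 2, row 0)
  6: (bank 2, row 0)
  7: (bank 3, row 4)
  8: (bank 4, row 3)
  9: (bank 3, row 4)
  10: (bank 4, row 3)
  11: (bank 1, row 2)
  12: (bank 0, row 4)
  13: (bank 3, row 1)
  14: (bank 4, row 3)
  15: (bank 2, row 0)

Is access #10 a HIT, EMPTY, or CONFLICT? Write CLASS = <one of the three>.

  [0] b1 r0: had r0 ⇒ H
  [1] b4 r4: had r4 ⇒ H
  [2] b4 r3: had r4 ⇒ C
  [3] b4 r0: had r3 ⇒ C
  [4] b2 r0: had r3 ⇒ C
  [5] b2 r0: had r0 ⇒ H
  [6] b2 r0: had r0 ⇒ H
  [7] b3 r4: no row ⇒ E
  [8] b4 r3: had r0 ⇒ C
  [9] b3 r4: had r4 ⇒ H
  [10] b4 r3: had r3 ⇒ H
  [11] b1 r2: had r0 ⇒ C
  [12] b0 r4: no row ⇒ E
  [13] b3 r1: had r4 ⇒ C
  [14] b4 r3: had r3 ⇒ H
  [15] b2 r0: had r0 ⇒ H

CLASS = HIT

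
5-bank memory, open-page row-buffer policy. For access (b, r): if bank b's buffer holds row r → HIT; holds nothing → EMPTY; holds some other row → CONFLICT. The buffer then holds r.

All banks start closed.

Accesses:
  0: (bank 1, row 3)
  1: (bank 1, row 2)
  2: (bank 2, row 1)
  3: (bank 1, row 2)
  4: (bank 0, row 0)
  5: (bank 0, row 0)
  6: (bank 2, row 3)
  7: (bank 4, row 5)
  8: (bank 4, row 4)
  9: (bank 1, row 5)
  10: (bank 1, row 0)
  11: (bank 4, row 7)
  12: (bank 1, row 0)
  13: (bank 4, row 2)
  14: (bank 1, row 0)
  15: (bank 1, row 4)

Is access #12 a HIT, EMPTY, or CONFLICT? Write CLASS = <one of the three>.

CLASS = HIT

0: bank 1 row 3 — prev None → EMPTY
1: bank 1 row 2 — prev 3 → CONFLICT
2: bank 2 row 1 — prev None → EMPTY
3: bank 1 row 2 — prev 2 → HIT
4: bank 0 row 0 — prev None → EMPTY
5: bank 0 row 0 — prev 0 → HIT
6: bank 2 row 3 — prev 1 → CONFLICT
7: bank 4 row 5 — prev None → EMPTY
8: bank 4 row 4 — prev 5 → CONFLICT
9: bank 1 row 5 — prev 2 → CONFLICT
10: bank 1 row 0 — prev 5 → CONFLICT
11: bank 4 row 7 — prev 4 → CONFLICT
12: bank 1 row 0 — prev 0 → HIT
13: bank 4 row 2 — prev 7 → CONFLICT
14: bank 1 row 0 — prev 0 → HIT
15: bank 1 row 4 — prev 0 → CONFLICT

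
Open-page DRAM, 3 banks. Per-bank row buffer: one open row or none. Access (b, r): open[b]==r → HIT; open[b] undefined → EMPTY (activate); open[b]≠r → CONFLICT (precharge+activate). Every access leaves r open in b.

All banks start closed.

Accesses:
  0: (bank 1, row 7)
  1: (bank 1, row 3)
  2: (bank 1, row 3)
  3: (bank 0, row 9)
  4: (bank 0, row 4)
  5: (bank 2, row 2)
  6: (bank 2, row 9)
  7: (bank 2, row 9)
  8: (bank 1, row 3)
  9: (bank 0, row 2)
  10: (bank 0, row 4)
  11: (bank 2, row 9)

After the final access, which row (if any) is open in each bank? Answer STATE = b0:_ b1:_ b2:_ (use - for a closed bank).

  [0] b1 r7: no row ⇒ E
  [1] b1 r3: had r7 ⇒ C
  [2] b1 r3: had r3 ⇒ H
  [3] b0 r9: no row ⇒ E
  [4] b0 r4: had r9 ⇒ C
  [5] b2 r2: no row ⇒ E
  [6] b2 r9: had r2 ⇒ C
  [7] b2 r9: had r9 ⇒ H
  [8] b1 r3: had r3 ⇒ H
  [9] b0 r2: had r4 ⇒ C
  [10] b0 r4: had r2 ⇒ C
  [11] b2 r9: had r9 ⇒ H

STATE = b0:4 b1:3 b2:9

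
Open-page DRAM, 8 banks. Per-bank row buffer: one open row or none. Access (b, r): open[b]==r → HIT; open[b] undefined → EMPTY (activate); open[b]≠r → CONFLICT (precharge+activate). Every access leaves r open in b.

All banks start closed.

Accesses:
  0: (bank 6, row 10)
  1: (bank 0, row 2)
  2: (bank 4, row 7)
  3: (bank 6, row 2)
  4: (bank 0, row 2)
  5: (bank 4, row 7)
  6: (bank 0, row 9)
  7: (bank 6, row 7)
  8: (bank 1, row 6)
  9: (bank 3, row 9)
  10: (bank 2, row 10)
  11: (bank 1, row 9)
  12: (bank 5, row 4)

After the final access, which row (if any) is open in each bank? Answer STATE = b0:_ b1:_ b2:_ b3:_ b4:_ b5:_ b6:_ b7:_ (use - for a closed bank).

step 0: bank6 None->10 [EMPTY]
step 1: bank0 None->2 [EMPTY]
step 2: bank4 None->7 [EMPTY]
step 3: bank6 10->2 [CONFLICT]
step 4: bank0 2->2 [HIT]
step 5: bank4 7->7 [HIT]
step 6: bank0 2->9 [CONFLICT]
step 7: bank6 2->7 [CONFLICT]
step 8: bank1 None->6 [EMPTY]
step 9: bank3 None->9 [EMPTY]
step 10: bank2 None->10 [EMPTY]
step 11: bank1 6->9 [CONFLICT]
step 12: bank5 None->4 [EMPTY]

STATE = b0:9 b1:9 b2:10 b3:9 b4:7 b5:4 b6:7 b7:-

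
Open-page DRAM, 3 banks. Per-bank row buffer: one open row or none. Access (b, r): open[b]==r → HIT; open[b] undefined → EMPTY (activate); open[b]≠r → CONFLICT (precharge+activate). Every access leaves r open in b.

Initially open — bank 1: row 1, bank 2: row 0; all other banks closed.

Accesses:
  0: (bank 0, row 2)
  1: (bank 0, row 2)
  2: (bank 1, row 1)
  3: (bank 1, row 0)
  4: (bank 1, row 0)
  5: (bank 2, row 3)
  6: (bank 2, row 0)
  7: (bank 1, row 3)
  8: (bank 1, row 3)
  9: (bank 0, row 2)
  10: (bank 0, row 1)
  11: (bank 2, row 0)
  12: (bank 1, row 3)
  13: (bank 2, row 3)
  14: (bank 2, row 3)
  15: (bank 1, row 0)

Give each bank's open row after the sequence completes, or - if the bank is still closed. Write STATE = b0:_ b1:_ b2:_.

STATE = b0:1 b1:0 b2:3

0: bank 0 row 2 — prev None → EMPTY
1: bank 0 row 2 — prev 2 → HIT
2: bank 1 row 1 — prev 1 → HIT
3: bank 1 row 0 — prev 1 → CONFLICT
4: bank 1 row 0 — prev 0 → HIT
5: bank 2 row 3 — prev 0 → CONFLICT
6: bank 2 row 0 — prev 3 → CONFLICT
7: bank 1 row 3 — prev 0 → CONFLICT
8: bank 1 row 3 — prev 3 → HIT
9: bank 0 row 2 — prev 2 → HIT
10: bank 0 row 1 — prev 2 → CONFLICT
11: bank 2 row 0 — prev 0 → HIT
12: bank 1 row 3 — prev 3 → HIT
13: bank 2 row 3 — prev 0 → CONFLICT
14: bank 2 row 3 — prev 3 → HIT
15: bank 1 row 0 — prev 3 → CONFLICT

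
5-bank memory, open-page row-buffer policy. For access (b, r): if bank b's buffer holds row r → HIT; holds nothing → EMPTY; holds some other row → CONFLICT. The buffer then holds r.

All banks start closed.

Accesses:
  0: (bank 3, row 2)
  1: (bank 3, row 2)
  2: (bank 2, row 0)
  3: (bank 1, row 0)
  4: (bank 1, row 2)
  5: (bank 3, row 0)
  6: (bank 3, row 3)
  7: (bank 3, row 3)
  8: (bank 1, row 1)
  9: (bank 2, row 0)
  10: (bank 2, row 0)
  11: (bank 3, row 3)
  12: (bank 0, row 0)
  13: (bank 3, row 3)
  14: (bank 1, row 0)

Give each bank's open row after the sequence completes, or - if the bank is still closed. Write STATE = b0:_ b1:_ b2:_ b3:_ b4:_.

STATE = b0:0 b1:0 b2:0 b3:3 b4:-

#0 (3,2) E
#1 (3,2) H  (was 2)
#2 (2,0) E
#3 (1,0) E
#4 (1,2) C  (was 0)
#5 (3,0) C  (was 2)
#6 (3,3) C  (was 0)
#7 (3,3) H  (was 3)
#8 (1,1) C  (was 2)
#9 (2,0) H  (was 0)
#10 (2,0) H  (was 0)
#11 (3,3) H  (was 3)
#12 (0,0) E
#13 (3,3) H  (was 3)
#14 (1,0) C  (was 1)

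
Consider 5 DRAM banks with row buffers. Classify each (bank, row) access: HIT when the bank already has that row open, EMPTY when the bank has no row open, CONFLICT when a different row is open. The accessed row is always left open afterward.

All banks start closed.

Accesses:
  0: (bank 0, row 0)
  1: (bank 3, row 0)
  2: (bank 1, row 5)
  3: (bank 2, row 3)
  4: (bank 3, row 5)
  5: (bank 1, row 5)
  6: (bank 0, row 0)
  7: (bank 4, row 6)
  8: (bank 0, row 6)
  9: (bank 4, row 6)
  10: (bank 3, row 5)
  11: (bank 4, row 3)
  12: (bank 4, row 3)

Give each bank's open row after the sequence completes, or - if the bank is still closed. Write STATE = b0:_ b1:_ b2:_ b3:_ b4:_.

#0 (0,0) E
#1 (3,0) E
#2 (1,5) E
#3 (2,3) E
#4 (3,5) C  (was 0)
#5 (1,5) H  (was 5)
#6 (0,0) H  (was 0)
#7 (4,6) E
#8 (0,6) C  (was 0)
#9 (4,6) H  (was 6)
#10 (3,5) H  (was 5)
#11 (4,3) C  (was 6)
#12 (4,3) H  (was 3)

STATE = b0:6 b1:5 b2:3 b3:5 b4:3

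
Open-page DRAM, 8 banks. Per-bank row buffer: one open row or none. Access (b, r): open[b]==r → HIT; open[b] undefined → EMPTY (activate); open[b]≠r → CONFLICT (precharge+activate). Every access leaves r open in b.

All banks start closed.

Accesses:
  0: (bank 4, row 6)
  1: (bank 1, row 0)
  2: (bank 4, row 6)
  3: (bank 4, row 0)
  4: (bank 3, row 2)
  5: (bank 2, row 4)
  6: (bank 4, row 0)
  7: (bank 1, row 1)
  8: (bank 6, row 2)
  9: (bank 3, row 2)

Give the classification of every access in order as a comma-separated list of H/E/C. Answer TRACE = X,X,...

step 0: bank4 None->6 [EMPTY]
step 1: bank1 None->0 [EMPTY]
step 2: bank4 6->6 [HIT]
step 3: bank4 6->0 [CONFLICT]
step 4: bank3 None->2 [EMPTY]
step 5: bank2 None->4 [EMPTY]
step 6: bank4 0->0 [HIT]
step 7: bank1 0->1 [CONFLICT]
step 8: bank6 None->2 [EMPTY]
step 9: bank3 2->2 [HIT]

TRACE = E,E,H,C,E,E,H,C,E,H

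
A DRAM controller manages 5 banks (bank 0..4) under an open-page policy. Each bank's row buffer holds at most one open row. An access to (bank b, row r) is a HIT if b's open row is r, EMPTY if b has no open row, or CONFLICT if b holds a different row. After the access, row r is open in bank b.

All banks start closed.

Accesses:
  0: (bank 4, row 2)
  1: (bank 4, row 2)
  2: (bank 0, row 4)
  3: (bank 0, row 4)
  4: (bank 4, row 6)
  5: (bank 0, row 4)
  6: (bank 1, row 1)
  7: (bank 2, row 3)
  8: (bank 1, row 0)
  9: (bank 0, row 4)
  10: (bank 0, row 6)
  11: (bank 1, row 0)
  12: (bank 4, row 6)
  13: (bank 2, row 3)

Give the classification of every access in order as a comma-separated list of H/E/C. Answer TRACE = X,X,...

TRACE = E,H,E,H,C,H,E,E,C,H,C,H,H,H

step 0: bank4 None->2 [EMPTY]
step 1: bank4 2->2 [HIT]
step 2: bank0 None->4 [EMPTY]
step 3: bank0 4->4 [HIT]
step 4: bank4 2->6 [CONFLICT]
step 5: bank0 4->4 [HIT]
step 6: bank1 None->1 [EMPTY]
step 7: bank2 None->3 [EMPTY]
step 8: bank1 1->0 [CONFLICT]
step 9: bank0 4->4 [HIT]
step 10: bank0 4->6 [CONFLICT]
step 11: bank1 0->0 [HIT]
step 12: bank4 6->6 [HIT]
step 13: bank2 3->3 [HIT]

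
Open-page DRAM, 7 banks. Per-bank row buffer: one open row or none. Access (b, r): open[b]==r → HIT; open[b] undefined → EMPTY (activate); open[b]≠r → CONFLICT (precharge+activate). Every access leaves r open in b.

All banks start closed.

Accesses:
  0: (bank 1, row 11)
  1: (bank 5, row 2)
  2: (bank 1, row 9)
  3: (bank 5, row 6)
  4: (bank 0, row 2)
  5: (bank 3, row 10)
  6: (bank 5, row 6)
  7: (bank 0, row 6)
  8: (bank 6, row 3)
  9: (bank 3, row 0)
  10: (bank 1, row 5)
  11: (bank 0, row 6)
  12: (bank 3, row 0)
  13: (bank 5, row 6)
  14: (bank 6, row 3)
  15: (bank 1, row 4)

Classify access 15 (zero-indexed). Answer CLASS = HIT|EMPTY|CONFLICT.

CLASS = CONFLICT

  [0] b1 r11: no row ⇒ E
  [1] b5 r2: no row ⇒ E
  [2] b1 r9: had r11 ⇒ C
  [3] b5 r6: had r2 ⇒ C
  [4] b0 r2: no row ⇒ E
  [5] b3 r10: no row ⇒ E
  [6] b5 r6: had r6 ⇒ H
  [7] b0 r6: had r2 ⇒ C
  [8] b6 r3: no row ⇒ E
  [9] b3 r0: had r10 ⇒ C
  [10] b1 r5: had r9 ⇒ C
  [11] b0 r6: had r6 ⇒ H
  [12] b3 r0: had r0 ⇒ H
  [13] b5 r6: had r6 ⇒ H
  [14] b6 r3: had r3 ⇒ H
  [15] b1 r4: had r5 ⇒ C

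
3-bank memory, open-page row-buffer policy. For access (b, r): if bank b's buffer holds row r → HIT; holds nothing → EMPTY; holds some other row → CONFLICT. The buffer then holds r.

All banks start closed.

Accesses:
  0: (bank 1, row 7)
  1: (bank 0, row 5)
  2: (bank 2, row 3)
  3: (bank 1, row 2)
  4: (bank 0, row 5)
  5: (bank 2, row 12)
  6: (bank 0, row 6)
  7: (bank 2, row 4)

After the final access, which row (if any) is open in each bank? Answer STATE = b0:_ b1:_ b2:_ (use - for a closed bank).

STATE = b0:6 b1:2 b2:4

step 0: bank1 None->7 [EMPTY]
step 1: bank0 None->5 [EMPTY]
step 2: bank2 None->3 [EMPTY]
step 3: bank1 7->2 [CONFLICT]
step 4: bank0 5->5 [HIT]
step 5: bank2 3->12 [CONFLICT]
step 6: bank0 5->6 [CONFLICT]
step 7: bank2 12->4 [CONFLICT]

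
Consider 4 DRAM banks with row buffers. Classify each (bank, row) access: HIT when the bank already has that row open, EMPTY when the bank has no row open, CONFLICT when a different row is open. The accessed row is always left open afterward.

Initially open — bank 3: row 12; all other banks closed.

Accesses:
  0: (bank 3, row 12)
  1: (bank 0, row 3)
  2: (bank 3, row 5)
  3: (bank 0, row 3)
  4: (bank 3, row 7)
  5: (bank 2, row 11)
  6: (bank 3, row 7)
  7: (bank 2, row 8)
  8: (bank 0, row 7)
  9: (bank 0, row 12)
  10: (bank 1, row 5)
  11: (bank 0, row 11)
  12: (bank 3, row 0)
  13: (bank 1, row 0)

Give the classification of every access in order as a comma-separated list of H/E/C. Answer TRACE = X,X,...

#0 (3,12) H  (was 12)
#1 (0,3) E
#2 (3,5) C  (was 12)
#3 (0,3) H  (was 3)
#4 (3,7) C  (was 5)
#5 (2,11) E
#6 (3,7) H  (was 7)
#7 (2,8) C  (was 11)
#8 (0,7) C  (was 3)
#9 (0,12) C  (was 7)
#10 (1,5) E
#11 (0,11) C  (was 12)
#12 (3,0) C  (was 7)
#13 (1,0) C  (was 5)

TRACE = H,E,C,H,C,E,H,C,C,C,E,C,C,C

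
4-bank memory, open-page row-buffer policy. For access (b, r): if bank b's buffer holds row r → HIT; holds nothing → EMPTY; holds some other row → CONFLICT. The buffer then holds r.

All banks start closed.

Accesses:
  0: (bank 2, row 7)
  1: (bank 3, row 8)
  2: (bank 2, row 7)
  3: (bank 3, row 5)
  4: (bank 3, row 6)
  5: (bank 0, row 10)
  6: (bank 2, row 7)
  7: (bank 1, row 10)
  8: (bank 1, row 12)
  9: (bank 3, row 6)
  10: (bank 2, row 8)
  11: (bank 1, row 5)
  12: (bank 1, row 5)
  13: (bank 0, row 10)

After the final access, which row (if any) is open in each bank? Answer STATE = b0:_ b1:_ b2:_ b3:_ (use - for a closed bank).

step 0: bank2 None->7 [EMPTY]
step 1: bank3 None->8 [EMPTY]
step 2: bank2 7->7 [HIT]
step 3: bank3 8->5 [CONFLICT]
step 4: bank3 5->6 [CONFLICT]
step 5: bank0 None->10 [EMPTY]
step 6: bank2 7->7 [HIT]
step 7: bank1 None->10 [EMPTY]
step 8: bank1 10->12 [CONFLICT]
step 9: bank3 6->6 [HIT]
step 10: bank2 7->8 [CONFLICT]
step 11: bank1 12->5 [CONFLICT]
step 12: bank1 5->5 [HIT]
step 13: bank0 10->10 [HIT]

STATE = b0:10 b1:5 b2:8 b3:6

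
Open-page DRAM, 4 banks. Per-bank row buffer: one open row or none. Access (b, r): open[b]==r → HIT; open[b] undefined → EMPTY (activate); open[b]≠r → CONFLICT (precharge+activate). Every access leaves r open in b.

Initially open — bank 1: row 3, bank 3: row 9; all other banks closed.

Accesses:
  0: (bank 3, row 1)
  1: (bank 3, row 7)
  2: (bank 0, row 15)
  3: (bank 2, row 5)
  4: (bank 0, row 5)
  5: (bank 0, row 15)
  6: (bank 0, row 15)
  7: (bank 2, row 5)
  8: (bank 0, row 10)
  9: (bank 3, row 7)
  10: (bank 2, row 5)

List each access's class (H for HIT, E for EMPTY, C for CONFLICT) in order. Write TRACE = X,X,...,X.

TRACE = C,C,E,E,C,C,H,H,C,H,H

#0 (3,1) C  (was 9)
#1 (3,7) C  (was 1)
#2 (0,15) E
#3 (2,5) E
#4 (0,5) C  (was 15)
#5 (0,15) C  (was 5)
#6 (0,15) H  (was 15)
#7 (2,5) H  (was 5)
#8 (0,10) C  (was 15)
#9 (3,7) H  (was 7)
#10 (2,5) H  (was 5)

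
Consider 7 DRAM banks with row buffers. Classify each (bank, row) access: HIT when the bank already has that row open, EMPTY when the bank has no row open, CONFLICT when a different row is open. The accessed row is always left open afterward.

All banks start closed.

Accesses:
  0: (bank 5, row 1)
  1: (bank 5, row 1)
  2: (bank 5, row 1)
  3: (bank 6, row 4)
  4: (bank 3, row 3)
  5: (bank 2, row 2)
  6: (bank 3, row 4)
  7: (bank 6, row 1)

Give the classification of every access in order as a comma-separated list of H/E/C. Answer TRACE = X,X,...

#0 (5,1) E
#1 (5,1) H  (was 1)
#2 (5,1) H  (was 1)
#3 (6,4) E
#4 (3,3) E
#5 (2,2) E
#6 (3,4) C  (was 3)
#7 (6,1) C  (was 4)

TRACE = E,H,H,E,E,E,C,C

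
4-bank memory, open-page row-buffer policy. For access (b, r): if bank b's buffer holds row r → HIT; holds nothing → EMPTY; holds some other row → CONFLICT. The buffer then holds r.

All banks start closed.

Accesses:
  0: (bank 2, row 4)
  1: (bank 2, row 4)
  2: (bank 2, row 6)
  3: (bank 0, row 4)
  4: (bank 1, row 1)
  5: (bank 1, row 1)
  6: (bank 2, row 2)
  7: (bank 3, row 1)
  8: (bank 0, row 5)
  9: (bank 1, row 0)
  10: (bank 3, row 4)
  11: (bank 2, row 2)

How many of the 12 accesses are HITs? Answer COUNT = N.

#0 (2,4) E
#1 (2,4) H  (was 4)
#2 (2,6) C  (was 4)
#3 (0,4) E
#4 (1,1) E
#5 (1,1) H  (was 1)
#6 (2,2) C  (was 6)
#7 (3,1) E
#8 (0,5) C  (was 4)
#9 (1,0) C  (was 1)
#10 (3,4) C  (was 1)
#11 (2,2) H  (was 2)

COUNT = 3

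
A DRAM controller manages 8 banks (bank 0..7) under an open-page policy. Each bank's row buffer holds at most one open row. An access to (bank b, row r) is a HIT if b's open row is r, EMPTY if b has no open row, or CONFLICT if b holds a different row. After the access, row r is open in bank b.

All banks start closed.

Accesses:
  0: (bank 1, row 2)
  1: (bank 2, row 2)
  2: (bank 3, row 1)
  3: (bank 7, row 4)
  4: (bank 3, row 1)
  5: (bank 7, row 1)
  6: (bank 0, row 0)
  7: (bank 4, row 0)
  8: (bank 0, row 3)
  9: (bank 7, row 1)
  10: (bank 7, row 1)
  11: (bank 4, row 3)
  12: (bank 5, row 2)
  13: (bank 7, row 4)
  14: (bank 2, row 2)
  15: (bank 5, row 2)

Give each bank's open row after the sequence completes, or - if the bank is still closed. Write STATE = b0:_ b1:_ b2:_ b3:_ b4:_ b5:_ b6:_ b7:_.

STATE = b0:3 b1:2 b2:2 b3:1 b4:3 b5:2 b6:- b7:4

#0 (1,2) E
#1 (2,2) E
#2 (3,1) E
#3 (7,4) E
#4 (3,1) H  (was 1)
#5 (7,1) C  (was 4)
#6 (0,0) E
#7 (4,0) E
#8 (0,3) C  (was 0)
#9 (7,1) H  (was 1)
#10 (7,1) H  (was 1)
#11 (4,3) C  (was 0)
#12 (5,2) E
#13 (7,4) C  (was 1)
#14 (2,2) H  (was 2)
#15 (5,2) H  (was 2)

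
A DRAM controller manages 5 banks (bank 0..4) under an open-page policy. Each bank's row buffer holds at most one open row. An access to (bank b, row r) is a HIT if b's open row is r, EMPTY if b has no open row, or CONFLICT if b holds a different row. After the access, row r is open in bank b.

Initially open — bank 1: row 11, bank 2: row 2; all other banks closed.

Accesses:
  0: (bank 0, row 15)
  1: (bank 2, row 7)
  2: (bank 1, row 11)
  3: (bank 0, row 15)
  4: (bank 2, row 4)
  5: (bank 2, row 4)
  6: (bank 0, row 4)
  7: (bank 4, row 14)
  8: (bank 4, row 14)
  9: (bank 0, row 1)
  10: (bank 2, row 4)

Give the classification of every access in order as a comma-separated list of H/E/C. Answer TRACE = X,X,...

TRACE = E,C,H,H,C,H,C,E,H,C,H

  [0] b0 r15: no row ⇒ E
  [1] b2 r7: had r2 ⇒ C
  [2] b1 r11: had r11 ⇒ H
  [3] b0 r15: had r15 ⇒ H
  [4] b2 r4: had r7 ⇒ C
  [5] b2 r4: had r4 ⇒ H
  [6] b0 r4: had r15 ⇒ C
  [7] b4 r14: no row ⇒ E
  [8] b4 r14: had r14 ⇒ H
  [9] b0 r1: had r4 ⇒ C
  [10] b2 r4: had r4 ⇒ H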